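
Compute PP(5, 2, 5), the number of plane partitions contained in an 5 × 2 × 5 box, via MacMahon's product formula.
PP(5, 2, 5) = 19404

Evaluate the triple product over i = 1..5, j = 1..2, k = 1..5. The factors are (2/1) · (3/2) · (4/3) · (5/4) · (6/5) · (3/2) · (4/3) · (5/4) · … (50 factors total). The numerators and denominators telescope so the product is an integer; carrying out the multiplication exactly gives PP(5, 2, 5) = 19404.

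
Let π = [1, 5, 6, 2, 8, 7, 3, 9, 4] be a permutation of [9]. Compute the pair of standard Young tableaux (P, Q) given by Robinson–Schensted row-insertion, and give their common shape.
P = [1, 2, 3, 4, 9] / [5, 6, 7] / [8];  Q = [1, 2, 3, 5, 8] / [4, 6, 9] / [7];  common shape = (5, 3, 1)

Row-insert the values π_1, π_2, … into P one at a time, bumping the leftmost entry strictly greater than the inserted value down to the next row. The recording tableau Q records, in position (i, j), the step at which that cell was added to P.
  Insert 1 (step 1): P = [1];  Q = [1]
  Insert 5 (step 2): P = [1, 5];  Q = [1, 2]
  Insert 6 (step 3): P = [1, 5, 6];  Q = [1, 2, 3]
  Insert 2 (step 4): P = [1, 2, 6] / [5];  Q = [1, 2, 3] / [4]
  Insert 8 (step 5): P = [1, 2, 6, 8] / [5];  Q = [1, 2, 3, 5] / [4]
  Insert 7 (step 6): P = [1, 2, 6, 7] / [5, 8];  Q = [1, 2, 3, 5] / [4, 6]
  Insert 3 (step 7): P = [1, 2, 3, 7] / [5, 6] / [8];  Q = [1, 2, 3, 5] / [4, 6] / [7]
  Insert 9 (step 8): P = [1, 2, 3, 7, 9] / [5, 6] / [8];  Q = [1, 2, 3, 5, 8] / [4, 6] / [7]
  Insert 4 (step 9): P = [1, 2, 3, 4, 9] / [5, 6, 7] / [8];  Q = [1, 2, 3, 5, 8] / [4, 6, 9] / [7]
Final shape: (5, 3, 1).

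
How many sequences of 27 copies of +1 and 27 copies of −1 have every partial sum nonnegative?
C_27 = 69533550916004

These ballot sequences are counted by the Catalan number C_n = (1/(n + 1)) · C(2n, n). For n = 27: C_27 = (1/28) · C(54, 27) = 1946939425648112/28 = 69533550916004.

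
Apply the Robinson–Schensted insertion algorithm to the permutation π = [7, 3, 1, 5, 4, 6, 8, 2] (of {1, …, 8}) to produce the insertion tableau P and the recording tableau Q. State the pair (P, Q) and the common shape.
P = [1, 2, 6, 8] / [3, 4] / [5] / [7];  Q = [1, 4, 6, 7] / [2, 5] / [3] / [8];  common shape = (4, 2, 1, 1)

Row-insert the values π_1, π_2, … into P one at a time, bumping the leftmost entry strictly greater than the inserted value down to the next row. The recording tableau Q records, in position (i, j), the step at which that cell was added to P.
  Insert 7 (step 1): P = [7];  Q = [1]
  Insert 3 (step 2): P = [3] / [7];  Q = [1] / [2]
  Insert 1 (step 3): P = [1] / [3] / [7];  Q = [1] / [2] / [3]
  Insert 5 (step 4): P = [1, 5] / [3] / [7];  Q = [1, 4] / [2] / [3]
  Insert 4 (step 5): P = [1, 4] / [3, 5] / [7];  Q = [1, 4] / [2, 5] / [3]
  Insert 6 (step 6): P = [1, 4, 6] / [3, 5] / [7];  Q = [1, 4, 6] / [2, 5] / [3]
  Insert 8 (step 7): P = [1, 4, 6, 8] / [3, 5] / [7];  Q = [1, 4, 6, 7] / [2, 5] / [3]
  Insert 2 (step 8): P = [1, 2, 6, 8] / [3, 4] / [5] / [7];  Q = [1, 4, 6, 7] / [2, 5] / [3] / [8]
Final shape: (4, 2, 1, 1).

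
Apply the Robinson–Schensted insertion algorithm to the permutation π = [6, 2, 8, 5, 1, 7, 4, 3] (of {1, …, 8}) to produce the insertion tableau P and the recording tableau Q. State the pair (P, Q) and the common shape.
P = [1, 3, 7] / [2, 4] / [5, 8] / [6];  Q = [1, 3, 6] / [2, 4] / [5, 7] / [8];  common shape = (3, 2, 2, 1)

Row-insert the values π_1, π_2, … into P one at a time, bumping the leftmost entry strictly greater than the inserted value down to the next row. The recording tableau Q records, in position (i, j), the step at which that cell was added to P.
  Insert 6 (step 1): P = [6];  Q = [1]
  Insert 2 (step 2): P = [2] / [6];  Q = [1] / [2]
  Insert 8 (step 3): P = [2, 8] / [6];  Q = [1, 3] / [2]
  Insert 5 (step 4): P = [2, 5] / [6, 8];  Q = [1, 3] / [2, 4]
  Insert 1 (step 5): P = [1, 5] / [2, 8] / [6];  Q = [1, 3] / [2, 4] / [5]
  Insert 7 (step 6): P = [1, 5, 7] / [2, 8] / [6];  Q = [1, 3, 6] / [2, 4] / [5]
  Insert 4 (step 7): P = [1, 4, 7] / [2, 5] / [6, 8];  Q = [1, 3, 6] / [2, 4] / [5, 7]
  Insert 3 (step 8): P = [1, 3, 7] / [2, 4] / [5, 8] / [6];  Q = [1, 3, 6] / [2, 4] / [5, 7] / [8]
Final shape: (3, 2, 2, 1).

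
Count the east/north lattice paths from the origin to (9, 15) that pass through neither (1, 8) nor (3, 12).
Number of paths = 1222709

Inclusion–exclusion. Total paths: C(24, 9) = 1307504. Through P₁: C(9, 1)·C(15, 8) = 57915. Through P₂: C(15, 3)·C(9, 6) = 38220. Since P₁ is strictly southwest of P₂, a monotone path through both must visit P₁ then P₂; paths through both = C(9, 1)·C(6, 2)·C(9, 6) = 11340. Avoid both = 1307504 − 57915 − 38220 + 11340 = 1222709.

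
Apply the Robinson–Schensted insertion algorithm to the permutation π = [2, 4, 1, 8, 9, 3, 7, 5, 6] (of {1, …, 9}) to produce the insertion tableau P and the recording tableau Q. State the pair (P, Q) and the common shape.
P = [1, 3, 5, 6] / [2, 4, 7, 9] / [8];  Q = [1, 2, 4, 5] / [3, 6, 7, 9] / [8];  common shape = (4, 4, 1)

Row-insert the values π_1, π_2, … into P one at a time, bumping the leftmost entry strictly greater than the inserted value down to the next row. The recording tableau Q records, in position (i, j), the step at which that cell was added to P.
  Insert 2 (step 1): P = [2];  Q = [1]
  Insert 4 (step 2): P = [2, 4];  Q = [1, 2]
  Insert 1 (step 3): P = [1, 4] / [2];  Q = [1, 2] / [3]
  Insert 8 (step 4): P = [1, 4, 8] / [2];  Q = [1, 2, 4] / [3]
  Insert 9 (step 5): P = [1, 4, 8, 9] / [2];  Q = [1, 2, 4, 5] / [3]
  Insert 3 (step 6): P = [1, 3, 8, 9] / [2, 4];  Q = [1, 2, 4, 5] / [3, 6]
  Insert 7 (step 7): P = [1, 3, 7, 9] / [2, 4, 8];  Q = [1, 2, 4, 5] / [3, 6, 7]
  Insert 5 (step 8): P = [1, 3, 5, 9] / [2, 4, 7] / [8];  Q = [1, 2, 4, 5] / [3, 6, 7] / [8]
  Insert 6 (step 9): P = [1, 3, 5, 6] / [2, 4, 7, 9] / [8];  Q = [1, 2, 4, 5] / [3, 6, 7, 9] / [8]
Final shape: (4, 4, 1).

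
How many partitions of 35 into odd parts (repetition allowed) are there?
p_odd(35) = 585

Enumerate partitions using only odd parts via the recurrence o(n, m) = o(n, m−2) + o(n−m, m) over odd m, starting from the largest odd part ≤ n. This gives p_odd(35) = 585. (Euler's theorem: equals the count of distinct-part partitions.)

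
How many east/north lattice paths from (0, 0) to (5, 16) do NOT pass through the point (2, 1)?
Number of paths = 17901

Total paths from (0, 0) to (5, 16): C(21, 5) = 20349. Paths through (2, 1): (paths (0, 0) → (2, 1)) × (paths (2, 1) → (5, 16)) = C(3, 2) · C(18, 3) = 3 · 816 = 2448. Avoidance count = 20349 − 2448 = 17901.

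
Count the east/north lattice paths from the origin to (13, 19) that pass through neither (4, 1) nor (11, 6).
Number of paths = 323055795

Inclusion–exclusion. Total paths: C(32, 13) = 347373600. Through P₁: C(5, 4)·C(27, 9) = 23434125. Through P₂: C(17, 11)·C(15, 2) = 1299480. Since P₁ is strictly southwest of P₂, a monotone path through both must visit P₁ then P₂; paths through both = C(5, 4)·C(12, 7)·C(15, 2) = 415800. Avoid both = 347373600 − 23434125 − 1299480 + 415800 = 323055795.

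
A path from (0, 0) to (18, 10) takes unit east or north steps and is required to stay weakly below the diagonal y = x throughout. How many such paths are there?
Number of paths = 6216210

By the reflection principle (André's argument), the number of monotone paths to (18, 10) with n ≤ m that never go above y = x is C(28, 18) − C(28, 19) = 13123110 − 6906900 = 6216210.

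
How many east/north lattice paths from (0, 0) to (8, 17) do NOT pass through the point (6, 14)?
Number of paths = 693975

Total paths from (0, 0) to (8, 17): C(25, 8) = 1081575. Paths through (6, 14): (paths (0, 0) → (6, 14)) × (paths (6, 14) → (8, 17)) = C(20, 6) · C(5, 2) = 38760 · 10 = 387600. Avoidance count = 1081575 − 387600 = 693975.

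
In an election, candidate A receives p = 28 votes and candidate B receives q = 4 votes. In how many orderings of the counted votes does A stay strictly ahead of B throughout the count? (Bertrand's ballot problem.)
Strict-lead orderings = 26970

Total orderings of the 32 votes with 28 for A: C(32, 28) = 35960. By the Bertrand ballot formula (Cycle Lemma / reflection principle), the number of orderings in which A is strictly ahead of B throughout is (p − q)/(p + q) · C(p + q, p) = (28 − 4)/(28 + 4) · 35960 = 26970.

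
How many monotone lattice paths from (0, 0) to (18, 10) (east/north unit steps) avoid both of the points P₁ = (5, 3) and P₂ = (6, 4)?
Number of paths = 6962718

Inclusion–exclusion. Total paths: C(28, 18) = 13123110. Through P₁: C(8, 5)·C(20, 13) = 4341120. Through P₂: C(10, 6)·C(18, 12) = 3898440. Since P₁ is strictly southwest of P₂, a monotone path through both must visit P₁ then P₂; paths through both = C(8, 5)·C(2, 1)·C(18, 12) = 2079168. Avoid both = 13123110 − 4341120 − 3898440 + 2079168 = 6962718.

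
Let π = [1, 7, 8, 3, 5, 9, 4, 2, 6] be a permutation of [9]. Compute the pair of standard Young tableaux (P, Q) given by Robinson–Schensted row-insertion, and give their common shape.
P = [1, 2, 4, 6] / [3, 8, 9] / [5] / [7];  Q = [1, 2, 3, 6] / [4, 5, 9] / [7] / [8];  common shape = (4, 3, 1, 1)

Row-insert the values π_1, π_2, … into P one at a time, bumping the leftmost entry strictly greater than the inserted value down to the next row. The recording tableau Q records, in position (i, j), the step at which that cell was added to P.
  Insert 1 (step 1): P = [1];  Q = [1]
  Insert 7 (step 2): P = [1, 7];  Q = [1, 2]
  Insert 8 (step 3): P = [1, 7, 8];  Q = [1, 2, 3]
  Insert 3 (step 4): P = [1, 3, 8] / [7];  Q = [1, 2, 3] / [4]
  Insert 5 (step 5): P = [1, 3, 5] / [7, 8];  Q = [1, 2, 3] / [4, 5]
  Insert 9 (step 6): P = [1, 3, 5, 9] / [7, 8];  Q = [1, 2, 3, 6] / [4, 5]
  Insert 4 (step 7): P = [1, 3, 4, 9] / [5, 8] / [7];  Q = [1, 2, 3, 6] / [4, 5] / [7]
  Insert 2 (step 8): P = [1, 2, 4, 9] / [3, 8] / [5] / [7];  Q = [1, 2, 3, 6] / [4, 5] / [7] / [8]
  Insert 6 (step 9): P = [1, 2, 4, 6] / [3, 8, 9] / [5] / [7];  Q = [1, 2, 3, 6] / [4, 5, 9] / [7] / [8]
Final shape: (4, 3, 1, 1).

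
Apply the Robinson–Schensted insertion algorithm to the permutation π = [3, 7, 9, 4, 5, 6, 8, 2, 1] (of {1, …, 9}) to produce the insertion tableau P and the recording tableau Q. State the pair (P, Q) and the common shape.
P = [1, 4, 5, 6, 8] / [2, 9] / [3] / [7];  Q = [1, 2, 3, 6, 7] / [4, 5] / [8] / [9];  common shape = (5, 2, 1, 1)

Row-insert the values π_1, π_2, … into P one at a time, bumping the leftmost entry strictly greater than the inserted value down to the next row. The recording tableau Q records, in position (i, j), the step at which that cell was added to P.
  Insert 3 (step 1): P = [3];  Q = [1]
  Insert 7 (step 2): P = [3, 7];  Q = [1, 2]
  Insert 9 (step 3): P = [3, 7, 9];  Q = [1, 2, 3]
  Insert 4 (step 4): P = [3, 4, 9] / [7];  Q = [1, 2, 3] / [4]
  Insert 5 (step 5): P = [3, 4, 5] / [7, 9];  Q = [1, 2, 3] / [4, 5]
  Insert 6 (step 6): P = [3, 4, 5, 6] / [7, 9];  Q = [1, 2, 3, 6] / [4, 5]
  Insert 8 (step 7): P = [3, 4, 5, 6, 8] / [7, 9];  Q = [1, 2, 3, 6, 7] / [4, 5]
  Insert 2 (step 8): P = [2, 4, 5, 6, 8] / [3, 9] / [7];  Q = [1, 2, 3, 6, 7] / [4, 5] / [8]
  Insert 1 (step 9): P = [1, 4, 5, 6, 8] / [2, 9] / [3] / [7];  Q = [1, 2, 3, 6, 7] / [4, 5] / [8] / [9]
Final shape: (5, 2, 1, 1).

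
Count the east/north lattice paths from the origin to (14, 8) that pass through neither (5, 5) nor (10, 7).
Number of paths = 193550

Inclusion–exclusion. Total paths: C(22, 14) = 319770. Through P₁: C(10, 5)·C(12, 9) = 55440. Through P₂: C(17, 10)·C(5, 4) = 97240. Since P₁ is strictly southwest of P₂, a monotone path through both must visit P₁ then P₂; paths through both = C(10, 5)·C(7, 5)·C(5, 4) = 26460. Avoid both = 319770 − 55440 − 97240 + 26460 = 193550.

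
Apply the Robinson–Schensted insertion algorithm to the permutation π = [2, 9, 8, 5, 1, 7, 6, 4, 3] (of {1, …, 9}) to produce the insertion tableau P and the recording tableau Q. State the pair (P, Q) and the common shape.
P = [1, 3, 6] / [2, 4] / [5] / [7] / [8] / [9];  Q = [1, 2, 6] / [3, 7] / [4] / [5] / [8] / [9];  common shape = (3, 2, 1, 1, 1, 1)

Row-insert the values π_1, π_2, … into P one at a time, bumping the leftmost entry strictly greater than the inserted value down to the next row. The recording tableau Q records, in position (i, j), the step at which that cell was added to P.
  Insert 2 (step 1): P = [2];  Q = [1]
  Insert 9 (step 2): P = [2, 9];  Q = [1, 2]
  Insert 8 (step 3): P = [2, 8] / [9];  Q = [1, 2] / [3]
  Insert 5 (step 4): P = [2, 5] / [8] / [9];  Q = [1, 2] / [3] / [4]
  Insert 1 (step 5): P = [1, 5] / [2] / [8] / [9];  Q = [1, 2] / [3] / [4] / [5]
  Insert 7 (step 6): P = [1, 5, 7] / [2] / [8] / [9];  Q = [1, 2, 6] / [3] / [4] / [5]
  Insert 6 (step 7): P = [1, 5, 6] / [2, 7] / [8] / [9];  Q = [1, 2, 6] / [3, 7] / [4] / [5]
  Insert 4 (step 8): P = [1, 4, 6] / [2, 5] / [7] / [8] / [9];  Q = [1, 2, 6] / [3, 7] / [4] / [5] / [8]
  Insert 3 (step 9): P = [1, 3, 6] / [2, 4] / [5] / [7] / [8] / [9];  Q = [1, 2, 6] / [3, 7] / [4] / [5] / [8] / [9]
Final shape: (3, 2, 1, 1, 1, 1).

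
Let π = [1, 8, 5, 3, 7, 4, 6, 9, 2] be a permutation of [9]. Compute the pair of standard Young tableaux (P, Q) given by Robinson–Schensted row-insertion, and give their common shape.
P = [1, 2, 4, 6, 9] / [3, 7] / [5] / [8];  Q = [1, 2, 5, 7, 8] / [3, 6] / [4] / [9];  common shape = (5, 2, 1, 1)

Row-insert the values π_1, π_2, … into P one at a time, bumping the leftmost entry strictly greater than the inserted value down to the next row. The recording tableau Q records, in position (i, j), the step at which that cell was added to P.
  Insert 1 (step 1): P = [1];  Q = [1]
  Insert 8 (step 2): P = [1, 8];  Q = [1, 2]
  Insert 5 (step 3): P = [1, 5] / [8];  Q = [1, 2] / [3]
  Insert 3 (step 4): P = [1, 3] / [5] / [8];  Q = [1, 2] / [3] / [4]
  Insert 7 (step 5): P = [1, 3, 7] / [5] / [8];  Q = [1, 2, 5] / [3] / [4]
  Insert 4 (step 6): P = [1, 3, 4] / [5, 7] / [8];  Q = [1, 2, 5] / [3, 6] / [4]
  Insert 6 (step 7): P = [1, 3, 4, 6] / [5, 7] / [8];  Q = [1, 2, 5, 7] / [3, 6] / [4]
  Insert 9 (step 8): P = [1, 3, 4, 6, 9] / [5, 7] / [8];  Q = [1, 2, 5, 7, 8] / [3, 6] / [4]
  Insert 2 (step 9): P = [1, 2, 4, 6, 9] / [3, 7] / [5] / [8];  Q = [1, 2, 5, 7, 8] / [3, 6] / [4] / [9]
Final shape: (5, 2, 1, 1).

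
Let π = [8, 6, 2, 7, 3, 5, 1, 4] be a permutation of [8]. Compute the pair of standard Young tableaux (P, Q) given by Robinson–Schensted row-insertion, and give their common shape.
P = [1, 3, 4] / [2, 5] / [6, 7] / [8];  Q = [1, 4, 6] / [2, 5] / [3, 8] / [7];  common shape = (3, 2, 2, 1)

Row-insert the values π_1, π_2, … into P one at a time, bumping the leftmost entry strictly greater than the inserted value down to the next row. The recording tableau Q records, in position (i, j), the step at which that cell was added to P.
  Insert 8 (step 1): P = [8];  Q = [1]
  Insert 6 (step 2): P = [6] / [8];  Q = [1] / [2]
  Insert 2 (step 3): P = [2] / [6] / [8];  Q = [1] / [2] / [3]
  Insert 7 (step 4): P = [2, 7] / [6] / [8];  Q = [1, 4] / [2] / [3]
  Insert 3 (step 5): P = [2, 3] / [6, 7] / [8];  Q = [1, 4] / [2, 5] / [3]
  Insert 5 (step 6): P = [2, 3, 5] / [6, 7] / [8];  Q = [1, 4, 6] / [2, 5] / [3]
  Insert 1 (step 7): P = [1, 3, 5] / [2, 7] / [6] / [8];  Q = [1, 4, 6] / [2, 5] / [3] / [7]
  Insert 4 (step 8): P = [1, 3, 4] / [2, 5] / [6, 7] / [8];  Q = [1, 4, 6] / [2, 5] / [3, 8] / [7]
Final shape: (3, 2, 2, 1).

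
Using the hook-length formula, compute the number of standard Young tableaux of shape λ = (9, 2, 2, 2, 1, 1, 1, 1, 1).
# SYT of shape (9, 2, 2, 2, 1, 1, 1, 1, 1) = 7113600

Hook-length formula: f^λ = n! / Π hook(c), product over all cells c of the Young diagram. For λ = (9, 2, 2, 2, 1, 1, 1, 1, 1), n = 20 boxes. Hook lengths by row (left-to-right, top-to-bottom): [17, 11, 7, 6, 5, 4, 3, 2, 1]; [9, 3]; [8, 2]; [7, 1]; [5]; [4]; [3]; [2]; [1]. Product of hooks = 342007142400. So f^λ = 20! / 342007142400 = 2432902008176640000 / 342007142400 = 7113600.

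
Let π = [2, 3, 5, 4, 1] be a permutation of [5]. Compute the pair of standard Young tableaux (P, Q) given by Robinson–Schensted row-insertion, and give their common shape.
P = [1, 3, 4] / [2] / [5];  Q = [1, 2, 3] / [4] / [5];  common shape = (3, 1, 1)

Row-insert the values π_1, π_2, … into P one at a time, bumping the leftmost entry strictly greater than the inserted value down to the next row. The recording tableau Q records, in position (i, j), the step at which that cell was added to P.
  Insert 2 (step 1): P = [2];  Q = [1]
  Insert 3 (step 2): P = [2, 3];  Q = [1, 2]
  Insert 5 (step 3): P = [2, 3, 5];  Q = [1, 2, 3]
  Insert 4 (step 4): P = [2, 3, 4] / [5];  Q = [1, 2, 3] / [4]
  Insert 1 (step 5): P = [1, 3, 4] / [2] / [5];  Q = [1, 2, 3] / [4] / [5]
Final shape: (3, 1, 1).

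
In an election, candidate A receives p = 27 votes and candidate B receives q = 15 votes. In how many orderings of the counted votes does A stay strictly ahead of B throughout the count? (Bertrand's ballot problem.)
Strict-lead orderings = 28192122176

Total orderings of the 42 votes with 27 for A: C(42, 27) = 98672427616. By the Bertrand ballot formula (Cycle Lemma / reflection principle), the number of orderings in which A is strictly ahead of B throughout is (p − q)/(p + q) · C(p + q, p) = (27 − 15)/(27 + 15) · 98672427616 = 28192122176.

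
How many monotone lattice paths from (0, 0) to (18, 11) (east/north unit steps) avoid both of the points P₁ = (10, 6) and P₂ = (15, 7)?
Number of paths = 20003634

Inclusion–exclusion. Total paths: C(29, 18) = 34597290. Through P₁: C(16, 10)·C(13, 8) = 10306296. Through P₂: C(22, 15)·C(7, 3) = 5969040. Since P₁ is strictly southwest of P₂, a monotone path through both must visit P₁ then P₂; paths through both = C(16, 10)·C(6, 5)·C(7, 3) = 1681680. Avoid both = 34597290 − 10306296 − 5969040 + 1681680 = 20003634.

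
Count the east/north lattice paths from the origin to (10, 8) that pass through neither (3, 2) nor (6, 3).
Number of paths = 21054

Inclusion–exclusion. Total paths: C(18, 10) = 43758. Through P₁: C(5, 3)·C(13, 7) = 17160. Through P₂: C(9, 6)·C(9, 4) = 10584. Since P₁ is strictly southwest of P₂, a monotone path through both must visit P₁ then P₂; paths through both = C(5, 3)·C(4, 3)·C(9, 4) = 5040. Avoid both = 43758 − 17160 − 10584 + 5040 = 21054.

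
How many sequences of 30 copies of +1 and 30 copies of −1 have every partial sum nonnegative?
C_30 = 3814986502092304

These ballot sequences are counted by the Catalan number C_n = (1/(n + 1)) · C(2n, n). For n = 30: C_30 = (1/31) · C(60, 30) = 118264581564861424/31 = 3814986502092304.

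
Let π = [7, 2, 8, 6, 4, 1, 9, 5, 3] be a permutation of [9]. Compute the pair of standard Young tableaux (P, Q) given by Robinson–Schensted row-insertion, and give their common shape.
P = [1, 3, 5] / [2, 4, 9] / [6, 8] / [7];  Q = [1, 3, 7] / [2, 4, 8] / [5, 9] / [6];  common shape = (3, 3, 2, 1)

Row-insert the values π_1, π_2, … into P one at a time, bumping the leftmost entry strictly greater than the inserted value down to the next row. The recording tableau Q records, in position (i, j), the step at which that cell was added to P.
  Insert 7 (step 1): P = [7];  Q = [1]
  Insert 2 (step 2): P = [2] / [7];  Q = [1] / [2]
  Insert 8 (step 3): P = [2, 8] / [7];  Q = [1, 3] / [2]
  Insert 6 (step 4): P = [2, 6] / [7, 8];  Q = [1, 3] / [2, 4]
  Insert 4 (step 5): P = [2, 4] / [6, 8] / [7];  Q = [1, 3] / [2, 4] / [5]
  Insert 1 (step 6): P = [1, 4] / [2, 8] / [6] / [7];  Q = [1, 3] / [2, 4] / [5] / [6]
  Insert 9 (step 7): P = [1, 4, 9] / [2, 8] / [6] / [7];  Q = [1, 3, 7] / [2, 4] / [5] / [6]
  Insert 5 (step 8): P = [1, 4, 5] / [2, 8, 9] / [6] / [7];  Q = [1, 3, 7] / [2, 4, 8] / [5] / [6]
  Insert 3 (step 9): P = [1, 3, 5] / [2, 4, 9] / [6, 8] / [7];  Q = [1, 3, 7] / [2, 4, 8] / [5, 9] / [6]
Final shape: (3, 3, 2, 1).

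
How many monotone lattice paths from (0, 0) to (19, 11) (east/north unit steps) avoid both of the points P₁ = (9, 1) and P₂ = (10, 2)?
Number of paths = 50543220

Inclusion–exclusion. Total paths: C(30, 19) = 54627300. Through P₁: C(10, 9)·C(20, 10) = 1847560. Through P₂: C(12, 10)·C(18, 9) = 3208920. Since P₁ is strictly southwest of P₂, a monotone path through both must visit P₁ then P₂; paths through both = C(10, 9)·C(2, 1)·C(18, 9) = 972400. Avoid both = 54627300 − 1847560 − 3208920 + 972400 = 50543220.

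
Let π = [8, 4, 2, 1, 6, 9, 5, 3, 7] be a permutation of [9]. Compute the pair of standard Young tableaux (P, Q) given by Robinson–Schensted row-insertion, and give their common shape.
P = [1, 3, 7] / [2, 5, 9] / [4, 6] / [8];  Q = [1, 5, 6] / [2, 7, 9] / [3, 8] / [4];  common shape = (3, 3, 2, 1)

Row-insert the values π_1, π_2, … into P one at a time, bumping the leftmost entry strictly greater than the inserted value down to the next row. The recording tableau Q records, in position (i, j), the step at which that cell was added to P.
  Insert 8 (step 1): P = [8];  Q = [1]
  Insert 4 (step 2): P = [4] / [8];  Q = [1] / [2]
  Insert 2 (step 3): P = [2] / [4] / [8];  Q = [1] / [2] / [3]
  Insert 1 (step 4): P = [1] / [2] / [4] / [8];  Q = [1] / [2] / [3] / [4]
  Insert 6 (step 5): P = [1, 6] / [2] / [4] / [8];  Q = [1, 5] / [2] / [3] / [4]
  Insert 9 (step 6): P = [1, 6, 9] / [2] / [4] / [8];  Q = [1, 5, 6] / [2] / [3] / [4]
  Insert 5 (step 7): P = [1, 5, 9] / [2, 6] / [4] / [8];  Q = [1, 5, 6] / [2, 7] / [3] / [4]
  Insert 3 (step 8): P = [1, 3, 9] / [2, 5] / [4, 6] / [8];  Q = [1, 5, 6] / [2, 7] / [3, 8] / [4]
  Insert 7 (step 9): P = [1, 3, 7] / [2, 5, 9] / [4, 6] / [8];  Q = [1, 5, 6] / [2, 7, 9] / [3, 8] / [4]
Final shape: (3, 3, 2, 1).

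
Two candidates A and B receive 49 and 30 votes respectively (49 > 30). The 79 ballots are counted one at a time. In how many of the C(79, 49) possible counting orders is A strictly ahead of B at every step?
Strict-lead orderings = 1333519289256080821180

Total orderings of the 79 votes with 49 for A: C(79, 49) = 5544632834275283414380. By the Bertrand ballot formula (Cycle Lemma / reflection principle), the number of orderings in which A is strictly ahead of B throughout is (p − q)/(p + q) · C(p + q, p) = (49 − 30)/(49 + 30) · 5544632834275283414380 = 1333519289256080821180.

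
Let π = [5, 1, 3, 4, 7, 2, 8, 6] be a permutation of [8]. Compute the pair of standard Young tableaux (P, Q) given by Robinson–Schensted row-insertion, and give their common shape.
P = [1, 2, 4, 6, 8] / [3, 7] / [5];  Q = [1, 3, 4, 5, 7] / [2, 8] / [6];  common shape = (5, 2, 1)

Row-insert the values π_1, π_2, … into P one at a time, bumping the leftmost entry strictly greater than the inserted value down to the next row. The recording tableau Q records, in position (i, j), the step at which that cell was added to P.
  Insert 5 (step 1): P = [5];  Q = [1]
  Insert 1 (step 2): P = [1] / [5];  Q = [1] / [2]
  Insert 3 (step 3): P = [1, 3] / [5];  Q = [1, 3] / [2]
  Insert 4 (step 4): P = [1, 3, 4] / [5];  Q = [1, 3, 4] / [2]
  Insert 7 (step 5): P = [1, 3, 4, 7] / [5];  Q = [1, 3, 4, 5] / [2]
  Insert 2 (step 6): P = [1, 2, 4, 7] / [3] / [5];  Q = [1, 3, 4, 5] / [2] / [6]
  Insert 8 (step 7): P = [1, 2, 4, 7, 8] / [3] / [5];  Q = [1, 3, 4, 5, 7] / [2] / [6]
  Insert 6 (step 8): P = [1, 2, 4, 6, 8] / [3, 7] / [5];  Q = [1, 3, 4, 5, 7] / [2, 8] / [6]
Final shape: (5, 2, 1).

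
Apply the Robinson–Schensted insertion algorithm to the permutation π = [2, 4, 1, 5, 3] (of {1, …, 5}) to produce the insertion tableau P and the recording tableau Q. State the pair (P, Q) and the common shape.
P = [1, 3, 5] / [2, 4];  Q = [1, 2, 4] / [3, 5];  common shape = (3, 2)

Row-insert the values π_1, π_2, … into P one at a time, bumping the leftmost entry strictly greater than the inserted value down to the next row. The recording tableau Q records, in position (i, j), the step at which that cell was added to P.
  Insert 2 (step 1): P = [2];  Q = [1]
  Insert 4 (step 2): P = [2, 4];  Q = [1, 2]
  Insert 1 (step 3): P = [1, 4] / [2];  Q = [1, 2] / [3]
  Insert 5 (step 4): P = [1, 4, 5] / [2];  Q = [1, 2, 4] / [3]
  Insert 3 (step 5): P = [1, 3, 5] / [2, 4];  Q = [1, 2, 4] / [3, 5]
Final shape: (3, 2).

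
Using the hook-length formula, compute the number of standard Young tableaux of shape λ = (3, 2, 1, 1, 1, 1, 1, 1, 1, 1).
# SYT of shape (3, 2, 1, 1, 1, 1, 1, 1, 1, 1) = 429

Hook-length formula: f^λ = n! / Π hook(c), product over all cells c of the Young diagram. For λ = (3, 2, 1, 1, 1, 1, 1, 1, 1, 1), n = 13 boxes. Hook lengths by row (left-to-right, top-to-bottom): [12, 3, 1]; [10, 1]; [8]; [7]; [6]; [5]; [4]; [3]; [2]; [1]. Product of hooks = 14515200. So f^λ = 13! / 14515200 = 6227020800 / 14515200 = 429.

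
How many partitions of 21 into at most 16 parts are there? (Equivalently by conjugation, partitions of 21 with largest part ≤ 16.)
p(21, parts ≤ 16) = 780

Use the recurrence p(n, m) = p(n, m−1) + p(n−m, m): either the largest part is < m (count p(n, m−1)) or the largest part is exactly m (remove one copy of m, count p(n−m, m)). With p(0, ·) = 1 this gives p(21, parts ≤ 16) = 780. (By conjugating Young diagrams, this also counts partitions of 21 into at most 16 parts.)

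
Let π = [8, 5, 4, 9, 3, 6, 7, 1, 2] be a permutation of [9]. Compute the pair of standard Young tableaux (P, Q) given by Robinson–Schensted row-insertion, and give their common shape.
P = [1, 2, 7] / [3, 6] / [4, 9] / [5] / [8];  Q = [1, 4, 7] / [2, 6] / [3, 9] / [5] / [8];  common shape = (3, 2, 2, 1, 1)

Row-insert the values π_1, π_2, … into P one at a time, bumping the leftmost entry strictly greater than the inserted value down to the next row. The recording tableau Q records, in position (i, j), the step at which that cell was added to P.
  Insert 8 (step 1): P = [8];  Q = [1]
  Insert 5 (step 2): P = [5] / [8];  Q = [1] / [2]
  Insert 4 (step 3): P = [4] / [5] / [8];  Q = [1] / [2] / [3]
  Insert 9 (step 4): P = [4, 9] / [5] / [8];  Q = [1, 4] / [2] / [3]
  Insert 3 (step 5): P = [3, 9] / [4] / [5] / [8];  Q = [1, 4] / [2] / [3] / [5]
  Insert 6 (step 6): P = [3, 6] / [4, 9] / [5] / [8];  Q = [1, 4] / [2, 6] / [3] / [5]
  Insert 7 (step 7): P = [3, 6, 7] / [4, 9] / [5] / [8];  Q = [1, 4, 7] / [2, 6] / [3] / [5]
  Insert 1 (step 8): P = [1, 6, 7] / [3, 9] / [4] / [5] / [8];  Q = [1, 4, 7] / [2, 6] / [3] / [5] / [8]
  Insert 2 (step 9): P = [1, 2, 7] / [3, 6] / [4, 9] / [5] / [8];  Q = [1, 4, 7] / [2, 6] / [3, 9] / [5] / [8]
Final shape: (3, 2, 2, 1, 1).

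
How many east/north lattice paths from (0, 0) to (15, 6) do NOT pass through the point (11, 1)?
Number of paths = 52752

Total paths from (0, 0) to (15, 6): C(21, 15) = 54264. Paths through (11, 1): (paths (0, 0) → (11, 1)) × (paths (11, 1) → (15, 6)) = C(12, 11) · C(9, 4) = 12 · 126 = 1512. Avoidance count = 54264 − 1512 = 52752.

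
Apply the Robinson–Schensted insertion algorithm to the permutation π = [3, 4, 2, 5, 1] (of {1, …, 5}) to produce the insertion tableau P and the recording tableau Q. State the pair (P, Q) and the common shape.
P = [1, 4, 5] / [2] / [3];  Q = [1, 2, 4] / [3] / [5];  common shape = (3, 1, 1)

Row-insert the values π_1, π_2, … into P one at a time, bumping the leftmost entry strictly greater than the inserted value down to the next row. The recording tableau Q records, in position (i, j), the step at which that cell was added to P.
  Insert 3 (step 1): P = [3];  Q = [1]
  Insert 4 (step 2): P = [3, 4];  Q = [1, 2]
  Insert 2 (step 3): P = [2, 4] / [3];  Q = [1, 2] / [3]
  Insert 5 (step 4): P = [2, 4, 5] / [3];  Q = [1, 2, 4] / [3]
  Insert 1 (step 5): P = [1, 4, 5] / [2] / [3];  Q = [1, 2, 4] / [3] / [5]
Final shape: (3, 1, 1).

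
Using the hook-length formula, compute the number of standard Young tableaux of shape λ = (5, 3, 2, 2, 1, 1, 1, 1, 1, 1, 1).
# SYT of shape (5, 3, 2, 2, 1, 1, 1, 1, 1, 1, 1) = 3325608

Hook-length formula: f^λ = n! / Π hook(c), product over all cells c of the Young diagram. For λ = (5, 3, 2, 2, 1, 1, 1, 1, 1, 1, 1), n = 19 boxes. Hook lengths by row (left-to-right, top-to-bottom): [15, 7, 4, 2, 1]; [12, 4, 1]; [10, 2]; [9, 1]; [7]; [6]; [5]; [4]; [3]; [2]; [1]. Product of hooks = 36578304000. So f^λ = 19! / 36578304000 = 121645100408832000 / 36578304000 = 3325608.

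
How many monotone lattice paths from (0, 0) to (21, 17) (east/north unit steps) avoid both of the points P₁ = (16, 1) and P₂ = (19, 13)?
Number of paths = 23570309472

Inclusion–exclusion. Total paths: C(38, 21) = 28781143380. Through P₁: C(17, 16)·C(21, 5) = 345933. Through P₂: C(32, 19)·C(6, 2) = 5210604000. Since P₁ is strictly southwest of P₂, a monotone path through both must visit P₁ then P₂; paths through both = C(17, 16)·C(15, 3)·C(6, 2) = 116025. Avoid both = 28781143380 − 345933 − 5210604000 + 116025 = 23570309472.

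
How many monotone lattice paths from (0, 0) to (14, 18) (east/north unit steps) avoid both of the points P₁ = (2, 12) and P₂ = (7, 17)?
Number of paths = 467160900

Inclusion–exclusion. Total paths: C(32, 14) = 471435600. Through P₁: C(14, 2)·C(18, 12) = 1689324. Through P₂: C(24, 7)·C(8, 7) = 2768832. Since P₁ is strictly southwest of P₂, a monotone path through both must visit P₁ then P₂; paths through both = C(14, 2)·C(10, 5)·C(8, 7) = 183456. Avoid both = 471435600 − 1689324 − 2768832 + 183456 = 467160900.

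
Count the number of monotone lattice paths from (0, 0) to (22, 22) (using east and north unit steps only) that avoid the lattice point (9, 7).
Number of paths = 1675760653320

Total paths from (0, 0) to (22, 22): C(44, 22) = 2104098963720. Paths through (9, 7): (paths (0, 0) → (9, 7)) × (paths (9, 7) → (22, 22)) = C(16, 9) · C(28, 13) = 11440 · 37442160 = 428338310400. Avoidance count = 2104098963720 − 428338310400 = 1675760653320.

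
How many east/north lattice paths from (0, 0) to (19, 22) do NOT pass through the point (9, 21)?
Number of paths = 244505291550

Total paths from (0, 0) to (19, 22): C(41, 19) = 244662670200. Paths through (9, 21): (paths (0, 0) → (9, 21)) × (paths (9, 21) → (19, 22)) = C(30, 9) · C(11, 10) = 14307150 · 11 = 157378650. Avoidance count = 244662670200 − 157378650 = 244505291550.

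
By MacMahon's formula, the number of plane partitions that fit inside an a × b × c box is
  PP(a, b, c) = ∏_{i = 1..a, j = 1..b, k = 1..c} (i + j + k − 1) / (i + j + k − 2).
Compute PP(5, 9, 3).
PP(5, 9, 3) = 208416208

Evaluate the triple product over i = 1..5, j = 1..9, k = 1..3. The factors are (2/1) · (3/2) · (4/3) · (3/2) · (4/3) · (5/4) · (4/3) · (5/4) · … (135 factors total). The numerators and denominators telescope so the product is an integer; carrying out the multiplication exactly gives PP(5, 9, 3) = 208416208.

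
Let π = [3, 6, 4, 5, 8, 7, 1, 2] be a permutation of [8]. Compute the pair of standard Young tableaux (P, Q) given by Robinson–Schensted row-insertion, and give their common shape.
P = [1, 2, 5, 7] / [3, 4] / [6, 8];  Q = [1, 2, 4, 5] / [3, 6] / [7, 8];  common shape = (4, 2, 2)

Row-insert the values π_1, π_2, … into P one at a time, bumping the leftmost entry strictly greater than the inserted value down to the next row. The recording tableau Q records, in position (i, j), the step at which that cell was added to P.
  Insert 3 (step 1): P = [3];  Q = [1]
  Insert 6 (step 2): P = [3, 6];  Q = [1, 2]
  Insert 4 (step 3): P = [3, 4] / [6];  Q = [1, 2] / [3]
  Insert 5 (step 4): P = [3, 4, 5] / [6];  Q = [1, 2, 4] / [3]
  Insert 8 (step 5): P = [3, 4, 5, 8] / [6];  Q = [1, 2, 4, 5] / [3]
  Insert 7 (step 6): P = [3, 4, 5, 7] / [6, 8];  Q = [1, 2, 4, 5] / [3, 6]
  Insert 1 (step 7): P = [1, 4, 5, 7] / [3, 8] / [6];  Q = [1, 2, 4, 5] / [3, 6] / [7]
  Insert 2 (step 8): P = [1, 2, 5, 7] / [3, 4] / [6, 8];  Q = [1, 2, 4, 5] / [3, 6] / [7, 8]
Final shape: (4, 2, 2).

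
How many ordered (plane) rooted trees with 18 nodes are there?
C_17 = 129644790

These ordered rooted trees are counted by the Catalan number C_n = (1/(n + 1)) · C(2n, n). For n = 17: C_17 = (1/18) · C(34, 17) = 2333606220/18 = 129644790.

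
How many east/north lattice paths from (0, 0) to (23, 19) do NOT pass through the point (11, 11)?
Number of paths = 357912041760

Total paths from (0, 0) to (23, 19): C(42, 23) = 446775310800. Paths through (11, 11): (paths (0, 0) → (11, 11)) × (paths (11, 11) → (23, 19)) = C(22, 11) · C(20, 12) = 705432 · 125970 = 88863269040. Avoidance count = 446775310800 − 88863269040 = 357912041760.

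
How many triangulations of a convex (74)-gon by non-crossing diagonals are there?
C_72 = 20276890389709399862928998568254641025700

These polygon triangulations are counted by the Catalan number C_n = (1/(n + 1)) · C(2n, n). For n = 72: C_72 = (1/73) · C(144, 72) = 1480212998448786189993816895482588794876100/73 = 20276890389709399862928998568254641025700.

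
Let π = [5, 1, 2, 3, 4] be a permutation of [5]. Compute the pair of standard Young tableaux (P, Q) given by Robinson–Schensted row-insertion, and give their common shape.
P = [1, 2, 3, 4] / [5];  Q = [1, 3, 4, 5] / [2];  common shape = (4, 1)

Row-insert the values π_1, π_2, … into P one at a time, bumping the leftmost entry strictly greater than the inserted value down to the next row. The recording tableau Q records, in position (i, j), the step at which that cell was added to P.
  Insert 5 (step 1): P = [5];  Q = [1]
  Insert 1 (step 2): P = [1] / [5];  Q = [1] / [2]
  Insert 2 (step 3): P = [1, 2] / [5];  Q = [1, 3] / [2]
  Insert 3 (step 4): P = [1, 2, 3] / [5];  Q = [1, 3, 4] / [2]
  Insert 4 (step 5): P = [1, 2, 3, 4] / [5];  Q = [1, 3, 4, 5] / [2]
Final shape: (4, 1).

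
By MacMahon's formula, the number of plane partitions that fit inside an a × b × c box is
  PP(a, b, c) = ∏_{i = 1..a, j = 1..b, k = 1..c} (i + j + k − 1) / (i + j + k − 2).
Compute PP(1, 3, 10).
PP(1, 3, 10) = 286

Evaluate the triple product over i = 1..1, j = 1..3, k = 1..10. The factors are (2/1) · (3/2) · (4/3) · (5/4) · (6/5) · (7/6) · (8/7) · (9/8) · … (30 factors total). The numerators and denominators telescope so the product is an integer; carrying out the multiplication exactly gives PP(1, 3, 10) = 286.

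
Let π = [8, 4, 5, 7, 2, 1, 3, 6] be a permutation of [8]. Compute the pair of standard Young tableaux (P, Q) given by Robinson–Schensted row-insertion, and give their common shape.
P = [1, 3, 6] / [2, 5, 7] / [4] / [8];  Q = [1, 3, 4] / [2, 7, 8] / [5] / [6];  common shape = (3, 3, 1, 1)

Row-insert the values π_1, π_2, … into P one at a time, bumping the leftmost entry strictly greater than the inserted value down to the next row. The recording tableau Q records, in position (i, j), the step at which that cell was added to P.
  Insert 8 (step 1): P = [8];  Q = [1]
  Insert 4 (step 2): P = [4] / [8];  Q = [1] / [2]
  Insert 5 (step 3): P = [4, 5] / [8];  Q = [1, 3] / [2]
  Insert 7 (step 4): P = [4, 5, 7] / [8];  Q = [1, 3, 4] / [2]
  Insert 2 (step 5): P = [2, 5, 7] / [4] / [8];  Q = [1, 3, 4] / [2] / [5]
  Insert 1 (step 6): P = [1, 5, 7] / [2] / [4] / [8];  Q = [1, 3, 4] / [2] / [5] / [6]
  Insert 3 (step 7): P = [1, 3, 7] / [2, 5] / [4] / [8];  Q = [1, 3, 4] / [2, 7] / [5] / [6]
  Insert 6 (step 8): P = [1, 3, 6] / [2, 5, 7] / [4] / [8];  Q = [1, 3, 4] / [2, 7, 8] / [5] / [6]
Final shape: (3, 3, 1, 1).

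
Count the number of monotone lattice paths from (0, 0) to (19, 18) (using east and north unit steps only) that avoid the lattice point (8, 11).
Number of paths = 15267310332

Total paths from (0, 0) to (19, 18): C(37, 19) = 17672631900. Paths through (8, 11): (paths (0, 0) → (8, 11)) × (paths (8, 11) → (19, 18)) = C(19, 8) · C(18, 11) = 75582 · 31824 = 2405321568. Avoidance count = 17672631900 − 2405321568 = 15267310332.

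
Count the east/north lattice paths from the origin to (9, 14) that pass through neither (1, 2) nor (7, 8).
Number of paths = 336716

Inclusion–exclusion. Total paths: C(23, 9) = 817190. Through P₁: C(3, 1)·C(20, 8) = 377910. Through P₂: C(15, 7)·C(8, 2) = 180180. Since P₁ is strictly southwest of P₂, a monotone path through both must visit P₁ then P₂; paths through both = C(3, 1)·C(12, 6)·C(8, 2) = 77616. Avoid both = 817190 − 377910 − 180180 + 77616 = 336716.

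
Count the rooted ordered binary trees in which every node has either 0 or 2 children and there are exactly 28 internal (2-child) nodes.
C_28 = 263747951750360

These full binary trees are counted by the Catalan number C_n = (1/(n + 1)) · C(2n, n). For n = 28: C_28 = (1/29) · C(56, 28) = 7648690600760440/29 = 263747951750360.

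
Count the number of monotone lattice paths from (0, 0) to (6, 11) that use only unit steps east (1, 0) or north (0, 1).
Number of paths = 12376

A monotone lattice path from (0, 0) to (6, 11) consists of 6 east steps and 11 north steps in some order, so it is determined by which 6 of the 17 steps are east. The count is C(17, 6) = 12376.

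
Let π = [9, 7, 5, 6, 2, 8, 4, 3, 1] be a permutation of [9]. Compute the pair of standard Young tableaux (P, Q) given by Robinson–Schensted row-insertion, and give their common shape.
P = [1, 3, 8] / [2, 6] / [4] / [5] / [7] / [9];  Q = [1, 4, 6] / [2, 7] / [3] / [5] / [8] / [9];  common shape = (3, 2, 1, 1, 1, 1)

Row-insert the values π_1, π_2, … into P one at a time, bumping the leftmost entry strictly greater than the inserted value down to the next row. The recording tableau Q records, in position (i, j), the step at which that cell was added to P.
  Insert 9 (step 1): P = [9];  Q = [1]
  Insert 7 (step 2): P = [7] / [9];  Q = [1] / [2]
  Insert 5 (step 3): P = [5] / [7] / [9];  Q = [1] / [2] / [3]
  Insert 6 (step 4): P = [5, 6] / [7] / [9];  Q = [1, 4] / [2] / [3]
  Insert 2 (step 5): P = [2, 6] / [5] / [7] / [9];  Q = [1, 4] / [2] / [3] / [5]
  Insert 8 (step 6): P = [2, 6, 8] / [5] / [7] / [9];  Q = [1, 4, 6] / [2] / [3] / [5]
  Insert 4 (step 7): P = [2, 4, 8] / [5, 6] / [7] / [9];  Q = [1, 4, 6] / [2, 7] / [3] / [5]
  Insert 3 (step 8): P = [2, 3, 8] / [4, 6] / [5] / [7] / [9];  Q = [1, 4, 6] / [2, 7] / [3] / [5] / [8]
  Insert 1 (step 9): P = [1, 3, 8] / [2, 6] / [4] / [5] / [7] / [9];  Q = [1, 4, 6] / [2, 7] / [3] / [5] / [8] / [9]
Final shape: (3, 2, 1, 1, 1, 1).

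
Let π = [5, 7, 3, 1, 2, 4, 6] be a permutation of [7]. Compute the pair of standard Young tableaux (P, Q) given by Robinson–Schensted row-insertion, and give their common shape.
P = [1, 2, 4, 6] / [3, 7] / [5];  Q = [1, 2, 6, 7] / [3, 5] / [4];  common shape = (4, 2, 1)

Row-insert the values π_1, π_2, … into P one at a time, bumping the leftmost entry strictly greater than the inserted value down to the next row. The recording tableau Q records, in position (i, j), the step at which that cell was added to P.
  Insert 5 (step 1): P = [5];  Q = [1]
  Insert 7 (step 2): P = [5, 7];  Q = [1, 2]
  Insert 3 (step 3): P = [3, 7] / [5];  Q = [1, 2] / [3]
  Insert 1 (step 4): P = [1, 7] / [3] / [5];  Q = [1, 2] / [3] / [4]
  Insert 2 (step 5): P = [1, 2] / [3, 7] / [5];  Q = [1, 2] / [3, 5] / [4]
  Insert 4 (step 6): P = [1, 2, 4] / [3, 7] / [5];  Q = [1, 2, 6] / [3, 5] / [4]
  Insert 6 (step 7): P = [1, 2, 4, 6] / [3, 7] / [5];  Q = [1, 2, 6, 7] / [3, 5] / [4]
Final shape: (4, 2, 1).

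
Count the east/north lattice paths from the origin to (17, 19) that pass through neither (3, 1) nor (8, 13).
Number of paths = 5817170510

Inclusion–exclusion. Total paths: C(36, 17) = 8597496600. Through P₁: C(4, 3)·C(32, 14) = 1885742400. Through P₂: C(21, 8)·C(15, 9) = 1018467450. Since P₁ is strictly southwest of P₂, a monotone path through both must visit P₁ then P₂; paths through both = C(4, 3)·C(17, 5)·C(15, 9) = 123883760. Avoid both = 8597496600 − 1885742400 − 1018467450 + 123883760 = 5817170510.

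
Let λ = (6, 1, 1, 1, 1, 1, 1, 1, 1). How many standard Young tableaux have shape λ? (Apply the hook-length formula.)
# SYT of shape (6, 1, 1, 1, 1, 1, 1, 1, 1) = 1287

Hook-length formula: f^λ = n! / Π hook(c), product over all cells c of the Young diagram. For λ = (6, 1, 1, 1, 1, 1, 1, 1, 1), n = 14 boxes. Hook lengths by row (left-to-right, top-to-bottom): [14, 5, 4, 3, 2, 1]; [8]; [7]; [6]; [5]; [4]; [3]; [2]; [1]. Product of hooks = 67737600. So f^λ = 14! / 67737600 = 87178291200 / 67737600 = 1287.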